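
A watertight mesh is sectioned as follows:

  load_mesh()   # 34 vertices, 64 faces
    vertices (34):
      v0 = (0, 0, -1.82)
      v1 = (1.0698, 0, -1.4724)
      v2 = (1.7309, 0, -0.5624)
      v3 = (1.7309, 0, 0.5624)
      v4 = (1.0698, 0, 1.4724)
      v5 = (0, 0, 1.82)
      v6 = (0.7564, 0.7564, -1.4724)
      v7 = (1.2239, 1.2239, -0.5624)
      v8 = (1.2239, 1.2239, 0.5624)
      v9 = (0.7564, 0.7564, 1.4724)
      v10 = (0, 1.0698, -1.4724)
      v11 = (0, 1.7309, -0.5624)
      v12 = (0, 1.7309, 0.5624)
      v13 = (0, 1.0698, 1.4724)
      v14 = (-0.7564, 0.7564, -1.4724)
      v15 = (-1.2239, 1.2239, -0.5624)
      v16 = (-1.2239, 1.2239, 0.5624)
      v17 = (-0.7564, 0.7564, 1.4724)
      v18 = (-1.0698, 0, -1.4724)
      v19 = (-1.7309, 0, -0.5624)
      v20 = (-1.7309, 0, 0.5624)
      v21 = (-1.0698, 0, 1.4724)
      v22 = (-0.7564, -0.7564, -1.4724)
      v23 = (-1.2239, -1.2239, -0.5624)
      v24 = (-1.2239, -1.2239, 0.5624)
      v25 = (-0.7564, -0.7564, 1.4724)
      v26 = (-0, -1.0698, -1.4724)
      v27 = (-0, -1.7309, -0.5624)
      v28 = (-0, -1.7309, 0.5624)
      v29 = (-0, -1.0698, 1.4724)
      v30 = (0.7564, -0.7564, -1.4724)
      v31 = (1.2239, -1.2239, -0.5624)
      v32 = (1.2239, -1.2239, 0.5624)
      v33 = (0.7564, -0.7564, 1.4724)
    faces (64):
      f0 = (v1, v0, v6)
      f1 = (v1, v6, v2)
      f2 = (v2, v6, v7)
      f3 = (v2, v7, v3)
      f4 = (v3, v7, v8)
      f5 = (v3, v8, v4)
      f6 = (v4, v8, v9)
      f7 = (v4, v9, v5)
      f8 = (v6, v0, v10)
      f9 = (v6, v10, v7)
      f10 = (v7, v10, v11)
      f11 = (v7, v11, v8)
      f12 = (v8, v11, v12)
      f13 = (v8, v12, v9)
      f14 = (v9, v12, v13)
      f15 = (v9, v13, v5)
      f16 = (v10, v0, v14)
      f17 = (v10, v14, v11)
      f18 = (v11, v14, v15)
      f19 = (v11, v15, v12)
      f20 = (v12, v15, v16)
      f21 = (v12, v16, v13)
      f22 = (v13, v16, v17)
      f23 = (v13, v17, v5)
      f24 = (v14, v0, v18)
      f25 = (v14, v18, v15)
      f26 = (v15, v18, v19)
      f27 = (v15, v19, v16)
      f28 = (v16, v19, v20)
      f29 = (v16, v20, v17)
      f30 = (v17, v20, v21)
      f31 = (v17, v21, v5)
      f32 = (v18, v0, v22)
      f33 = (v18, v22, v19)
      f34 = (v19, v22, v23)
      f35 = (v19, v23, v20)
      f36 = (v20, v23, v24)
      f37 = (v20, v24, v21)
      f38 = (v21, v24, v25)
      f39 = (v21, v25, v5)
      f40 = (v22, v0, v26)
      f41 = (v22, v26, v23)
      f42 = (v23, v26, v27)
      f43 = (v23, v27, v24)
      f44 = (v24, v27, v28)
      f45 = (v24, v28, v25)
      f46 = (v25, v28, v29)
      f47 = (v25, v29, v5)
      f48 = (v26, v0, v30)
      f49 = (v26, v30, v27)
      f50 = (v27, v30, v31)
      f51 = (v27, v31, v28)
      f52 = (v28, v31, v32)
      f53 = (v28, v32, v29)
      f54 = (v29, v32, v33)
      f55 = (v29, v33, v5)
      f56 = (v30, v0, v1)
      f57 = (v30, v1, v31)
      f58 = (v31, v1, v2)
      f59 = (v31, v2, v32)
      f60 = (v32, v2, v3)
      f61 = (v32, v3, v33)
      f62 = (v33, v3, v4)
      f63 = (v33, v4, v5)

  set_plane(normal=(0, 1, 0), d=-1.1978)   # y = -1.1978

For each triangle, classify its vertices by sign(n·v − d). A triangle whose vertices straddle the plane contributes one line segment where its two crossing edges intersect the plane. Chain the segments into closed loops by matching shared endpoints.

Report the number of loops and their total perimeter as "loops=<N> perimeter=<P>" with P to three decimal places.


loops=1 perimeter=8.016

Straddling triangles (18 of 64):
  (v19,v22,v23) [++-] → (-1.1978, -1.1978, -0.613204)–(-1.23471, -1.1978, -0.5624)  len=0.0628
  (v19,v23,v20) [+-+] → (-1.23471, -1.1978, -0.5624)–(-1.23471, -1.1978, -0.538413)  len=0.0240
  (v20,v23,v24) [+--] → (-1.23471, -1.1978, -0.538413)–(-1.23471, -1.1978, 0.5624)  len=1.1008
  (v20,v24,v21) [+-+] → (-1.23471, -1.1978, 0.5624)–(-1.22061, -1.1978, 0.581806)  len=0.0240
  (v21,v24,v25) [+-+] → (-1.22061, -1.1978, 0.581806)–(-1.1978, -1.1978, 0.613204)  len=0.0388
  (v22,v26,v23) [++-] → (-1.01661, -1.1978, -0.716527)–(-1.1978, -1.1978, -0.613204)  len=0.2086
  (v23,v26,v27) [-+-] → (-1.01661, -1.1978, -0.716527)–(0, -1.1978, -1.29621)  len=1.1703
  (v24,v28,v25) [--+] → (-0.413788, -1.1978, 1.06022)–(-1.1978, -1.1978, 0.613204)  len=0.9025
  (v25,v28,v29) [+-+] → (-0.413788, -1.1978, 1.06022)–(0, -1.1978, 1.29621)  len=0.4764
  (v26,v30,v27) [++-] → (0.413788, -1.1978, -1.06022)–(0, -1.1978, -1.29621)  len=0.4764
  (v27,v30,v31) [-+-] → (0.413788, -1.1978, -1.06022)–(1.1978, -1.1978, -0.613204)  len=0.9025
  (v28,v32,v29) [--+] → (1.01661, -1.1978, 0.716527)–(0, -1.1978, 1.29621)  len=1.1703
  (v29,v32,v33) [+-+] → (1.01661, -1.1978, 0.716527)–(1.1978, -1.1978, 0.613204)  len=0.2086
  (v30,v1,v31) [++-] → (1.22061, -1.1978, -0.581806)–(1.1978, -1.1978, -0.613204)  len=0.0388
  (v31,v1,v2) [-++] → (1.22061, -1.1978, -0.581806)–(1.23471, -1.1978, -0.5624)  len=0.0240
  (v31,v2,v32) [-+-] → (1.23471, -1.1978, -0.5624)–(1.23471, -1.1978, 0.538413)  len=1.1008
  (v32,v2,v3) [-++] → (1.23471, -1.1978, 0.538413)–(1.23471, -1.1978, 0.5624)  len=0.0240
  (v32,v3,v33) [-++] → (1.23471, -1.1978, 0.5624)–(1.1978, -1.1978, 0.613204)  len=0.0628

Chained into 1 loop(s):
  loop 1: 18 segments, perimeter = 8.0162
Total perimeter = 8.016


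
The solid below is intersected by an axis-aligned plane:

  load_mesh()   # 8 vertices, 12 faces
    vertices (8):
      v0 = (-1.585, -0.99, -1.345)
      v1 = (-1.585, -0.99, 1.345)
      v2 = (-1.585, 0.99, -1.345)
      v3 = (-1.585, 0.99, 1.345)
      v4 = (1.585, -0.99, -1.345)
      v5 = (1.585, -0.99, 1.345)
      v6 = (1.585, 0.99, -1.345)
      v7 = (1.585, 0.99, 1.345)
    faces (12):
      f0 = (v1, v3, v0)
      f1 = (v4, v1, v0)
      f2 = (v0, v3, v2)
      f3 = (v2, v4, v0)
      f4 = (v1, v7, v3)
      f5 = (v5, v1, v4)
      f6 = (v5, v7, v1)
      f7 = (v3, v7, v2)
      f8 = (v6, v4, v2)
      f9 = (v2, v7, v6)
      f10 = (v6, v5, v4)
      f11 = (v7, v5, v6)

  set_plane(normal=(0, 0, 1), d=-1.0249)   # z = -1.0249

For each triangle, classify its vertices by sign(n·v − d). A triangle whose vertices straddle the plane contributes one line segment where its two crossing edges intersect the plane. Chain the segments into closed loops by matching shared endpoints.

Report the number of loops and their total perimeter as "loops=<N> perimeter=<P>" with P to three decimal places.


loops=1 perimeter=10.300

Straddling triangles (8 of 12):
  (v1,v3,v0) [++-] → (-1.585, -0.754387, -1.0249)–(-1.585, -0.99, -1.0249)  len=0.2356
  (v4,v1,v0) [-+-] → (1.20778, -0.99, -1.0249)–(-1.585, -0.99, -1.0249)  len=2.7928
  (v0,v3,v2) [-+-] → (-1.585, -0.754387, -1.0249)–(-1.585, 0.99, -1.0249)  len=1.7444
  (v5,v1,v4) [++-] → (1.20778, -0.99, -1.0249)–(1.585, -0.99, -1.0249)  len=0.3772
  (v3,v7,v2) [++-] → (-1.20778, 0.99, -1.0249)–(-1.585, 0.99, -1.0249)  len=0.3772
  (v2,v7,v6) [-+-] → (-1.20778, 0.99, -1.0249)–(1.585, 0.99, -1.0249)  len=2.7928
  (v6,v5,v4) [-+-] → (1.585, 0.754387, -1.0249)–(1.585, -0.99, -1.0249)  len=1.7444
  (v7,v5,v6) [++-] → (1.585, 0.754387, -1.0249)–(1.585, 0.99, -1.0249)  len=0.2356

Chained into 1 loop(s):
  loop 1: 8 segments, perimeter = 10.3000
Total perimeter = 10.300


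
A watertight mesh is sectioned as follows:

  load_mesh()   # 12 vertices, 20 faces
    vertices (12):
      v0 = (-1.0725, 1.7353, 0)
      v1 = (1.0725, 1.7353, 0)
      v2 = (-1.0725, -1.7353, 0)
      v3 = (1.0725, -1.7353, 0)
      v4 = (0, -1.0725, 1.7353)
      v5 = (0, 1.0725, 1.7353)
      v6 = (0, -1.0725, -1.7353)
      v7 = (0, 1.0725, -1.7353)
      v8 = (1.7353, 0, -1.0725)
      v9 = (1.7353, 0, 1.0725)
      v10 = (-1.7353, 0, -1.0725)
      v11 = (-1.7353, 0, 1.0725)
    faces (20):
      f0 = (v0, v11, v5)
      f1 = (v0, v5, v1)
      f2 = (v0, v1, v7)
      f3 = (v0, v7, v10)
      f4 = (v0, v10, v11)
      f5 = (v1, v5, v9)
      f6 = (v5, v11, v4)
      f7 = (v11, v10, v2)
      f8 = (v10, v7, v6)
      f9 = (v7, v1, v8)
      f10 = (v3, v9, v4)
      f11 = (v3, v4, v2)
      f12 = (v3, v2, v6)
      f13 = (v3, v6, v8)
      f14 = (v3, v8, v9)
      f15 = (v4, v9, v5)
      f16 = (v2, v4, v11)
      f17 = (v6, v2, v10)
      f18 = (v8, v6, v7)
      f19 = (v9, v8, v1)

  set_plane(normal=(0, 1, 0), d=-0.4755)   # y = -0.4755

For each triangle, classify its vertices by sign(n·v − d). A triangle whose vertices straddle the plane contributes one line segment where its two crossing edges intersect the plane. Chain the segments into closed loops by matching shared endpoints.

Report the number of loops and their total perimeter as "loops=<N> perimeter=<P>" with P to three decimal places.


Straddling triangles (10 of 20):
  (v5,v11,v4) [++-] → (-0.965943, -0.4755, 1.36636)–(0, -0.4755, 1.7353)  len=1.0340
  (v11,v10,v2) [++-] → (-1.55368, -0.4755, -0.778618)–(-1.55368, -0.4755, 0.778618)  len=1.5572
  (v10,v7,v6) [++-] → (0, -0.4755, -1.7353)–(-0.965943, -0.4755, -1.36636)  len=1.0340
  (v3,v9,v4) [-+-] → (1.55368, -0.4755, 0.778618)–(0.965943, -0.4755, 1.36636)  len=0.8312
  (v3,v6,v8) [--+] → (0.965943, -0.4755, -1.36636)–(1.55368, -0.4755, -0.778618)  len=0.8312
  (v3,v8,v9) [-++] → (1.55368, -0.4755, -0.778618)–(1.55368, -0.4755, 0.778618)  len=1.5572
  (v4,v9,v5) [-++] → (0.965943, -0.4755, 1.36636)–(0, -0.4755, 1.7353)  len=1.0340
  (v2,v4,v11) [--+] → (-0.965943, -0.4755, 1.36636)–(-1.55368, -0.4755, 0.778618)  len=0.8312
  (v6,v2,v10) [--+] → (-1.55368, -0.4755, -0.778618)–(-0.965943, -0.4755, -1.36636)  len=0.8312
  (v8,v6,v7) [+-+] → (0.965943, -0.4755, -1.36636)–(0, -0.4755, -1.7353)  len=1.0340

Chained into 1 loop(s):
  loop 1: 10 segments, perimeter = 10.5752
Total perimeter = 10.575

loops=1 perimeter=10.575


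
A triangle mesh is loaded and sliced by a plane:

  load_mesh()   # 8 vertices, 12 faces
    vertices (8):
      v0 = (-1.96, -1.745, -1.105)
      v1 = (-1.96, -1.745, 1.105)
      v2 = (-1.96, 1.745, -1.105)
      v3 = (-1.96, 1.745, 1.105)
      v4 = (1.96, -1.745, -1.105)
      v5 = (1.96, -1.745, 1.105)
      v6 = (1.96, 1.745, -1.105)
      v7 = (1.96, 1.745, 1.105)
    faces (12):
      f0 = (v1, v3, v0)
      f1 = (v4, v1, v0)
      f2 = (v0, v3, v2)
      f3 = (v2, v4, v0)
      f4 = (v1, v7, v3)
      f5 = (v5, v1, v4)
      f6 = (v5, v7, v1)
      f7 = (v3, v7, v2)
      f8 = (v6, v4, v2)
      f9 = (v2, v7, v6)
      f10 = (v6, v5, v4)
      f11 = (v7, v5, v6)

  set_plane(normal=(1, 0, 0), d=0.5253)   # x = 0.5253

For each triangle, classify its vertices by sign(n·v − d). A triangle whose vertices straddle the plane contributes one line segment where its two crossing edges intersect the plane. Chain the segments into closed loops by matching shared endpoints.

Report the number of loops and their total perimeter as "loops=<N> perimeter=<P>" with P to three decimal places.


loops=1 perimeter=11.400

Straddling triangles (8 of 12):
  (v4,v1,v0) [+--] → (0.5253, -1.745, -0.296151)–(0.5253, -1.745, -1.105)  len=0.8088
  (v2,v4,v0) [-+-] → (0.5253, -0.467678, -1.105)–(0.5253, -1.745, -1.105)  len=1.2773
  (v1,v7,v3) [-+-] → (0.5253, 0.467678, 1.105)–(0.5253, 1.745, 1.105)  len=1.2773
  (v5,v1,v4) [+-+] → (0.5253, -1.745, 1.105)–(0.5253, -1.745, -0.296151)  len=1.4012
  (v5,v7,v1) [++-] → (0.5253, 0.467678, 1.105)–(0.5253, -1.745, 1.105)  len=2.2127
  (v3,v7,v2) [-+-] → (0.5253, 1.745, 1.105)–(0.5253, 1.745, 0.296151)  len=0.8088
  (v6,v4,v2) [++-] → (0.5253, -0.467678, -1.105)–(0.5253, 1.745, -1.105)  len=2.2127
  (v2,v7,v6) [-++] → (0.5253, 1.745, 0.296151)–(0.5253, 1.745, -1.105)  len=1.4012

Chained into 1 loop(s):
  loop 1: 8 segments, perimeter = 11.4000
Total perimeter = 11.400


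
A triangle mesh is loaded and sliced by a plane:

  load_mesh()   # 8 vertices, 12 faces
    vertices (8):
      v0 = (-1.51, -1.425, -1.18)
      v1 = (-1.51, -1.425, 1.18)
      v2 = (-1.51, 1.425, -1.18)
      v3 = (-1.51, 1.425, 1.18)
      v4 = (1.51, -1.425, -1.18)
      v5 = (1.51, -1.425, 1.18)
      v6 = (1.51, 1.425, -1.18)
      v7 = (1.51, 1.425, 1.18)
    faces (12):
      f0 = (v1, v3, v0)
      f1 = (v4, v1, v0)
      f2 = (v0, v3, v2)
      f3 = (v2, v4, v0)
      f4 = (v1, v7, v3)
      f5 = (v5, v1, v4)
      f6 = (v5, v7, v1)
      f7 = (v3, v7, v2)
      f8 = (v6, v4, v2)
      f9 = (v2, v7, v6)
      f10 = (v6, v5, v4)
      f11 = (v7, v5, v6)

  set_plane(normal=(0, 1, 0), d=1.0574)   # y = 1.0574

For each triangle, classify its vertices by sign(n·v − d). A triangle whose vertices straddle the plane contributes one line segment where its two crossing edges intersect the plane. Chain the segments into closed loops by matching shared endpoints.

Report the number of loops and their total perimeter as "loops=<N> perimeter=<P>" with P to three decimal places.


loops=1 perimeter=10.760

Straddling triangles (8 of 12):
  (v1,v3,v0) [-+-] → (-1.51, 1.0574, 1.18)–(-1.51, 1.0574, 0.875601)  len=0.3044
  (v0,v3,v2) [-++] → (-1.51, 1.0574, 0.875601)–(-1.51, 1.0574, -1.18)  len=2.0556
  (v2,v4,v0) [+--] → (-1.12047, 1.0574, -1.18)–(-1.51, 1.0574, -1.18)  len=0.3895
  (v1,v7,v3) [-++] → (1.12047, 1.0574, 1.18)–(-1.51, 1.0574, 1.18)  len=2.6305
  (v5,v7,v1) [-+-] → (1.51, 1.0574, 1.18)–(1.12047, 1.0574, 1.18)  len=0.3895
  (v6,v4,v2) [+-+] → (1.51, 1.0574, -1.18)–(-1.12047, 1.0574, -1.18)  len=2.6305
  (v6,v5,v4) [+--] → (1.51, 1.0574, -0.875601)–(1.51, 1.0574, -1.18)  len=0.3044
  (v7,v5,v6) [+-+] → (1.51, 1.0574, 1.18)–(1.51, 1.0574, -0.875601)  len=2.0556

Chained into 1 loop(s):
  loop 1: 8 segments, perimeter = 10.7600
Total perimeter = 10.760


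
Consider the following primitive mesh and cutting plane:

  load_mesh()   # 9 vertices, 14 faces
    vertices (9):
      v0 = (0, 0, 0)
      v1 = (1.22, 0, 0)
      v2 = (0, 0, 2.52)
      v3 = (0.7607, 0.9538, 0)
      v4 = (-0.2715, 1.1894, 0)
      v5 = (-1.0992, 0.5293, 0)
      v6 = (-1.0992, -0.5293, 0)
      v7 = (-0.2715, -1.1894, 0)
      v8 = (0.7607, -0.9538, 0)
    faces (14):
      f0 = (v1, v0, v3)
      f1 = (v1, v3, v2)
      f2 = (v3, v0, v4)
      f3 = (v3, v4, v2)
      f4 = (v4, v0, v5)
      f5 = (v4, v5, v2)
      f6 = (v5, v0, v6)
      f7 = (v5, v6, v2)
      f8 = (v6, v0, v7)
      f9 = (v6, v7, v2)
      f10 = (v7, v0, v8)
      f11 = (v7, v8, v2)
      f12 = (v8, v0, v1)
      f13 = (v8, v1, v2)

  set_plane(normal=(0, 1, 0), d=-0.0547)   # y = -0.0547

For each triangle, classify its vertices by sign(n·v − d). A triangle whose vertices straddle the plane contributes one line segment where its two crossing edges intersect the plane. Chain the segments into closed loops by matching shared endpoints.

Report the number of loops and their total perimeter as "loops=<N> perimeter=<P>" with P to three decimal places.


Straddling triangles (8 of 14):
  (v5,v0,v6) [++-] → (-0.113596, -0.0547, 0)–(-1.0992, -0.0547, 0)  len=0.9856
  (v5,v6,v2) [+-+] → (-1.0992, -0.0547, 0)–(-0.113596, -0.0547, 2.25957)  len=2.4652
  (v6,v0,v7) [-+-] → (-0.113596, -0.0547, 0)–(-0.0124862, -0.0547, 0)  len=0.1011
  (v6,v7,v2) [--+] → (-0.0124862, -0.0547, 2.40411)–(-0.113596, -0.0547, 2.25957)  len=0.1764
  (v7,v0,v8) [-+-] → (-0.0124862, -0.0547, 0)–(0.0436258, -0.0547, 0)  len=0.0561
  (v7,v8,v2) [--+] → (0.0436258, -0.0547, 2.37548)–(-0.0124862, -0.0547, 2.40411)  len=0.0630
  (v8,v0,v1) [-++] → (0.0436258, -0.0547, 0)–(1.19366, -0.0547, 0)  len=1.1500
  (v8,v1,v2) [-++] → (1.19366, -0.0547, 0)–(0.0436258, -0.0547, 2.37548)  len=2.6392

Chained into 1 loop(s):
  loop 1: 8 segments, perimeter = 7.6366
Total perimeter = 7.637

loops=1 perimeter=7.637


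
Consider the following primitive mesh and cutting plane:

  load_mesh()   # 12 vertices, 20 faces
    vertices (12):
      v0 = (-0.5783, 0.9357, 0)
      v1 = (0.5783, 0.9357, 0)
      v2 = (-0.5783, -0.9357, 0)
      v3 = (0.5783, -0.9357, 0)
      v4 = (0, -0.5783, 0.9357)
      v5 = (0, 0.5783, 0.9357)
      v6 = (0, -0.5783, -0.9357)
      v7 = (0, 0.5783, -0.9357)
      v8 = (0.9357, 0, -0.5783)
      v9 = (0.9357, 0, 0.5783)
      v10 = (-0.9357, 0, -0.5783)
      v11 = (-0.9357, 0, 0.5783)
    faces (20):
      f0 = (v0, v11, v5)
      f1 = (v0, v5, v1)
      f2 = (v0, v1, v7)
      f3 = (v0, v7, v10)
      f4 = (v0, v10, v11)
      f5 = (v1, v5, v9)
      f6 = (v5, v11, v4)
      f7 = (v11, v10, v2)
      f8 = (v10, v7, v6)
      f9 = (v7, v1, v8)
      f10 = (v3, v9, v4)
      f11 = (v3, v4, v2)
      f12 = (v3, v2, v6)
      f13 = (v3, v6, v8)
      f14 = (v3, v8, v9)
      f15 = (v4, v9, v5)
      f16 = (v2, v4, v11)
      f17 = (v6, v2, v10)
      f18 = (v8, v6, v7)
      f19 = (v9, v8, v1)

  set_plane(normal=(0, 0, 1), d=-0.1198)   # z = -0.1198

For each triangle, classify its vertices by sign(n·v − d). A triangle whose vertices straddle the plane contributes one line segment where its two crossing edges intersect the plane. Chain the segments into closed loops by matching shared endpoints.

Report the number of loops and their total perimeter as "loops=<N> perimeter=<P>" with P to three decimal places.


loops=1 perimeter=6.031

Straddling triangles (10 of 20):
  (v0,v1,v7) [++-] → (0.504259, 0.889941, -0.1198)–(-0.504259, 0.889941, -0.1198)  len=1.0085
  (v0,v7,v10) [+--] → (-0.504259, 0.889941, -0.1198)–(-0.652339, 0.741861, -0.1198)  len=0.2094
  (v0,v10,v11) [+-+] → (-0.652339, 0.741861, -0.1198)–(-0.9357, 0, -0.1198)  len=0.7941
  (v11,v10,v2) [+-+] → (-0.9357, 0, -0.1198)–(-0.652339, -0.741861, -0.1198)  len=0.7941
  (v7,v1,v8) [-+-] → (0.504259, 0.889941, -0.1198)–(0.652339, 0.741861, -0.1198)  len=0.2094
  (v3,v2,v6) [++-] → (-0.504259, -0.889941, -0.1198)–(0.504259, -0.889941, -0.1198)  len=1.0085
  (v3,v6,v8) [+--] → (0.504259, -0.889941, -0.1198)–(0.652339, -0.741861, -0.1198)  len=0.2094
  (v3,v8,v9) [+-+] → (0.652339, -0.741861, -0.1198)–(0.9357, 0, -0.1198)  len=0.7941
  (v6,v2,v10) [-+-] → (-0.504259, -0.889941, -0.1198)–(-0.652339, -0.741861, -0.1198)  len=0.2094
  (v9,v8,v1) [+-+] → (0.9357, 0, -0.1198)–(0.652339, 0.741861, -0.1198)  len=0.7941

Chained into 1 loop(s):
  loop 1: 10 segments, perimeter = 6.0312
Total perimeter = 6.031


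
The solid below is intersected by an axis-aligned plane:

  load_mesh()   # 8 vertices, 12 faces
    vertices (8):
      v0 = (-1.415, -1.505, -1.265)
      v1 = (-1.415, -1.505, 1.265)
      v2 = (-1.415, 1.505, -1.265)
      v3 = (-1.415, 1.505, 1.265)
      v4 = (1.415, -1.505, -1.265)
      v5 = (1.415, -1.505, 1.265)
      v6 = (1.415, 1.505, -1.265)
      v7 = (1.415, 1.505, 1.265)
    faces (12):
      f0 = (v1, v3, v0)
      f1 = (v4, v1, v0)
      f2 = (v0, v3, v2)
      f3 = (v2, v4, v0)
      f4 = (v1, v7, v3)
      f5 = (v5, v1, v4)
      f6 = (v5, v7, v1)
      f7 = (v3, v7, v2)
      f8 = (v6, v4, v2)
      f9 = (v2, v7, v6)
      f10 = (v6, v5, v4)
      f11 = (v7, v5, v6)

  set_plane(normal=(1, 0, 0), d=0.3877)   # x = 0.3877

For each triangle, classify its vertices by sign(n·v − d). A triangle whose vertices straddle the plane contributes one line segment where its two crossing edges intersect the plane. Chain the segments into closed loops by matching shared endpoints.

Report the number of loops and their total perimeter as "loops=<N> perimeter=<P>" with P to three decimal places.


Straddling triangles (8 of 12):
  (v4,v1,v0) [+--] → (0.3877, -1.505, -0.346601)–(0.3877, -1.505, -1.265)  len=0.9184
  (v2,v4,v0) [-+-] → (0.3877, -0.412359, -1.265)–(0.3877, -1.505, -1.265)  len=1.0926
  (v1,v7,v3) [-+-] → (0.3877, 0.412359, 1.265)–(0.3877, 1.505, 1.265)  len=1.0926
  (v5,v1,v4) [+-+] → (0.3877, -1.505, 1.265)–(0.3877, -1.505, -0.346601)  len=1.6116
  (v5,v7,v1) [++-] → (0.3877, 0.412359, 1.265)–(0.3877, -1.505, 1.265)  len=1.9174
  (v3,v7,v2) [-+-] → (0.3877, 1.505, 1.265)–(0.3877, 1.505, 0.346601)  len=0.9184
  (v6,v4,v2) [++-] → (0.3877, -0.412359, -1.265)–(0.3877, 1.505, -1.265)  len=1.9174
  (v2,v7,v6) [-++] → (0.3877, 1.505, 0.346601)–(0.3877, 1.505, -1.265)  len=1.6116

Chained into 1 loop(s):
  loop 1: 8 segments, perimeter = 11.0800
Total perimeter = 11.080

loops=1 perimeter=11.080


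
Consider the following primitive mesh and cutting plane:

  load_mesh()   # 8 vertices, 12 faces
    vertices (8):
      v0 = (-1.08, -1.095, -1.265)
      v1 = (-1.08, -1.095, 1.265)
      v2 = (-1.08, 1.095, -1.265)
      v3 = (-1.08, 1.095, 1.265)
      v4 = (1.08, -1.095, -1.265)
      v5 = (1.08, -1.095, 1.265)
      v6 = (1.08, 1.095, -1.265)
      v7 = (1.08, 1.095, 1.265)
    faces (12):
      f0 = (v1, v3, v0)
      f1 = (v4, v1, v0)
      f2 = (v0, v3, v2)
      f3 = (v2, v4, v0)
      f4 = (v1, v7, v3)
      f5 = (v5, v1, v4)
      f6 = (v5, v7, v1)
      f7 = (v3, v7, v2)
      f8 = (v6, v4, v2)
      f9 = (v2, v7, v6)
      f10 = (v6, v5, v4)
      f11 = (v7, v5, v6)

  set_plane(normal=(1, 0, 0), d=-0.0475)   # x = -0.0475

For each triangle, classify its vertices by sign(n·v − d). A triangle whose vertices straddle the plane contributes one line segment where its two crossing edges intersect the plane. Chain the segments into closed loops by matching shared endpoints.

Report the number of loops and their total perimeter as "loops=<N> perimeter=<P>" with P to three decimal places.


Straddling triangles (8 of 12):
  (v4,v1,v0) [+--] → (-0.0475, -1.095, 0.0556366)–(-0.0475, -1.095, -1.265)  len=1.3206
  (v2,v4,v0) [-+-] → (-0.0475, 0.0481597, -1.265)–(-0.0475, -1.095, -1.265)  len=1.1432
  (v1,v7,v3) [-+-] → (-0.0475, -0.0481597, 1.265)–(-0.0475, 1.095, 1.265)  len=1.1432
  (v5,v1,v4) [+-+] → (-0.0475, -1.095, 1.265)–(-0.0475, -1.095, 0.0556366)  len=1.2094
  (v5,v7,v1) [++-] → (-0.0475, -0.0481597, 1.265)–(-0.0475, -1.095, 1.265)  len=1.0468
  (v3,v7,v2) [-+-] → (-0.0475, 1.095, 1.265)–(-0.0475, 1.095, -0.0556366)  len=1.3206
  (v6,v4,v2) [++-] → (-0.0475, 0.0481597, -1.265)–(-0.0475, 1.095, -1.265)  len=1.0468
  (v2,v7,v6) [-++] → (-0.0475, 1.095, -0.0556366)–(-0.0475, 1.095, -1.265)  len=1.2094

Chained into 1 loop(s):
  loop 1: 8 segments, perimeter = 9.4400
Total perimeter = 9.440

loops=1 perimeter=9.440


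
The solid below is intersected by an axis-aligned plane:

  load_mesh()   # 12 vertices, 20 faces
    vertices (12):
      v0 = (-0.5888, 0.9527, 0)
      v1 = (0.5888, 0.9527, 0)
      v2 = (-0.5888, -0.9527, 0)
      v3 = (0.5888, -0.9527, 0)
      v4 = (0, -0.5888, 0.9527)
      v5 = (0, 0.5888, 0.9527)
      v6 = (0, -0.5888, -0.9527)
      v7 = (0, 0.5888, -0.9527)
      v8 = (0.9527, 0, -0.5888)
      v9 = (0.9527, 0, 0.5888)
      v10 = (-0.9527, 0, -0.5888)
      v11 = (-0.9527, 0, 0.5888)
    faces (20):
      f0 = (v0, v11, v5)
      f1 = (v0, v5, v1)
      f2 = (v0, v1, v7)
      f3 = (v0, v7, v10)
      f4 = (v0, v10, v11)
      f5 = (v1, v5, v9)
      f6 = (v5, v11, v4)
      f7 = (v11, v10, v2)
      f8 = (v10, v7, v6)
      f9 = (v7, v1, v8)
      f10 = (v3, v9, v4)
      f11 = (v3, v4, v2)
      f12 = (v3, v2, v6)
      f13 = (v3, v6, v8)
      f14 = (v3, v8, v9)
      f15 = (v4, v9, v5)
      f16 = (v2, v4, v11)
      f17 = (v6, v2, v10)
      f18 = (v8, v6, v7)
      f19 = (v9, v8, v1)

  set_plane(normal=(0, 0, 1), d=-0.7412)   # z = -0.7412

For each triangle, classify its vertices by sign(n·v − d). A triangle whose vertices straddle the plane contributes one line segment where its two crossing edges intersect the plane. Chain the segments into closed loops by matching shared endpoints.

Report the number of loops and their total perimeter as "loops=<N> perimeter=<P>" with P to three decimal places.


Straddling triangles (8 of 20):
  (v0,v1,v7) [++-] → (0.130714, 0.669586, -0.7412)–(-0.130714, 0.669586, -0.7412)  len=0.2614
  (v0,v7,v10) [+-+] → (-0.130714, 0.669586, -0.7412)–(-0.553713, 0.246587, -0.7412)  len=0.5982
  (v10,v7,v6) [+--] → (-0.553713, 0.246587, -0.7412)–(-0.553713, -0.246587, -0.7412)  len=0.4932
  (v7,v1,v8) [-++] → (0.130714, 0.669586, -0.7412)–(0.553713, 0.246587, -0.7412)  len=0.5982
  (v3,v2,v6) [++-] → (-0.130714, -0.669586, -0.7412)–(0.130714, -0.669586, -0.7412)  len=0.2614
  (v3,v6,v8) [+-+] → (0.130714, -0.669586, -0.7412)–(0.553713, -0.246587, -0.7412)  len=0.5982
  (v6,v2,v10) [-++] → (-0.130714, -0.669586, -0.7412)–(-0.553713, -0.246587, -0.7412)  len=0.5982
  (v8,v6,v7) [+--] → (0.553713, -0.246587, -0.7412)–(0.553713, 0.246587, -0.7412)  len=0.4932

Chained into 1 loop(s):
  loop 1: 8 segments, perimeter = 3.9020
Total perimeter = 3.902

loops=1 perimeter=3.902


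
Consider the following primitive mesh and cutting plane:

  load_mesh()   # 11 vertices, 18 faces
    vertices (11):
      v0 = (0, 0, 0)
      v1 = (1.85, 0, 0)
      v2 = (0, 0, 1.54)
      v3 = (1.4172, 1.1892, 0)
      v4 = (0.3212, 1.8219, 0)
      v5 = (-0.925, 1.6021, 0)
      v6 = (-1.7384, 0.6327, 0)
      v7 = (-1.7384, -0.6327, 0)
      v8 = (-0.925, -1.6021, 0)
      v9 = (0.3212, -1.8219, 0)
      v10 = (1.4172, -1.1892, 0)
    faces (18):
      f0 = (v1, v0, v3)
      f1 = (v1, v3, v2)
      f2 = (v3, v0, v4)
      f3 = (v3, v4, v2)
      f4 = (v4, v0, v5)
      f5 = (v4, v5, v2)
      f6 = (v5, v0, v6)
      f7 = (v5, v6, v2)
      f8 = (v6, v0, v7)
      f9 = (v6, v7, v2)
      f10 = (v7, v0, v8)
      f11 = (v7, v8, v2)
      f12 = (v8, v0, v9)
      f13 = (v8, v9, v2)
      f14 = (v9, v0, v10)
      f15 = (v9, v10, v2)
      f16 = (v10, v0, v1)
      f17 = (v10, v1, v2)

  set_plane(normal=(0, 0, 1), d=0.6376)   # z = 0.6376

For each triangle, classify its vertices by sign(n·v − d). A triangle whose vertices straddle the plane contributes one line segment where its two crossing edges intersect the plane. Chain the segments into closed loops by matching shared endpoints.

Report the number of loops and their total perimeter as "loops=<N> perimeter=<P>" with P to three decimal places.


loops=1 perimeter=6.674

Straddling triangles (9 of 18):
  (v1,v3,v2) [--+] → (0.830442, 0.69684, 0.6376)–(1.08405, 0, 0.6376)  len=0.7416
  (v3,v4,v2) [--+] → (0.188215, 1.06759, 0.6376)–(0.830442, 0.69684, 0.6376)  len=0.7416
  (v4,v5,v2) [--+] → (-0.542026, 0.938789, 0.6376)–(0.188215, 1.06759, 0.6376)  len=0.7415
  (v5,v6,v2) [--+] → (-1.01866, 0.370746, 0.6376)–(-0.542026, 0.938789, 0.6376)  len=0.7415
  (v6,v7,v2) [--+] → (-1.01866, -0.370746, 0.6376)–(-1.01866, 0.370746, 0.6376)  len=0.7415
  (v7,v8,v2) [--+] → (-0.542026, -0.938789, 0.6376)–(-1.01866, -0.370746, 0.6376)  len=0.7415
  (v8,v9,v2) [--+] → (0.188215, -1.06759, 0.6376)–(-0.542026, -0.938789, 0.6376)  len=0.7415
  (v9,v10,v2) [--+] → (0.830442, -0.69684, 0.6376)–(0.188215, -1.06759, 0.6376)  len=0.7416
  (v10,v1,v2) [--+] → (1.08405, 0, 0.6376)–(0.830442, -0.69684, 0.6376)  len=0.7416

Chained into 1 loop(s):
  loop 1: 9 segments, perimeter = 6.6738
Total perimeter = 6.674


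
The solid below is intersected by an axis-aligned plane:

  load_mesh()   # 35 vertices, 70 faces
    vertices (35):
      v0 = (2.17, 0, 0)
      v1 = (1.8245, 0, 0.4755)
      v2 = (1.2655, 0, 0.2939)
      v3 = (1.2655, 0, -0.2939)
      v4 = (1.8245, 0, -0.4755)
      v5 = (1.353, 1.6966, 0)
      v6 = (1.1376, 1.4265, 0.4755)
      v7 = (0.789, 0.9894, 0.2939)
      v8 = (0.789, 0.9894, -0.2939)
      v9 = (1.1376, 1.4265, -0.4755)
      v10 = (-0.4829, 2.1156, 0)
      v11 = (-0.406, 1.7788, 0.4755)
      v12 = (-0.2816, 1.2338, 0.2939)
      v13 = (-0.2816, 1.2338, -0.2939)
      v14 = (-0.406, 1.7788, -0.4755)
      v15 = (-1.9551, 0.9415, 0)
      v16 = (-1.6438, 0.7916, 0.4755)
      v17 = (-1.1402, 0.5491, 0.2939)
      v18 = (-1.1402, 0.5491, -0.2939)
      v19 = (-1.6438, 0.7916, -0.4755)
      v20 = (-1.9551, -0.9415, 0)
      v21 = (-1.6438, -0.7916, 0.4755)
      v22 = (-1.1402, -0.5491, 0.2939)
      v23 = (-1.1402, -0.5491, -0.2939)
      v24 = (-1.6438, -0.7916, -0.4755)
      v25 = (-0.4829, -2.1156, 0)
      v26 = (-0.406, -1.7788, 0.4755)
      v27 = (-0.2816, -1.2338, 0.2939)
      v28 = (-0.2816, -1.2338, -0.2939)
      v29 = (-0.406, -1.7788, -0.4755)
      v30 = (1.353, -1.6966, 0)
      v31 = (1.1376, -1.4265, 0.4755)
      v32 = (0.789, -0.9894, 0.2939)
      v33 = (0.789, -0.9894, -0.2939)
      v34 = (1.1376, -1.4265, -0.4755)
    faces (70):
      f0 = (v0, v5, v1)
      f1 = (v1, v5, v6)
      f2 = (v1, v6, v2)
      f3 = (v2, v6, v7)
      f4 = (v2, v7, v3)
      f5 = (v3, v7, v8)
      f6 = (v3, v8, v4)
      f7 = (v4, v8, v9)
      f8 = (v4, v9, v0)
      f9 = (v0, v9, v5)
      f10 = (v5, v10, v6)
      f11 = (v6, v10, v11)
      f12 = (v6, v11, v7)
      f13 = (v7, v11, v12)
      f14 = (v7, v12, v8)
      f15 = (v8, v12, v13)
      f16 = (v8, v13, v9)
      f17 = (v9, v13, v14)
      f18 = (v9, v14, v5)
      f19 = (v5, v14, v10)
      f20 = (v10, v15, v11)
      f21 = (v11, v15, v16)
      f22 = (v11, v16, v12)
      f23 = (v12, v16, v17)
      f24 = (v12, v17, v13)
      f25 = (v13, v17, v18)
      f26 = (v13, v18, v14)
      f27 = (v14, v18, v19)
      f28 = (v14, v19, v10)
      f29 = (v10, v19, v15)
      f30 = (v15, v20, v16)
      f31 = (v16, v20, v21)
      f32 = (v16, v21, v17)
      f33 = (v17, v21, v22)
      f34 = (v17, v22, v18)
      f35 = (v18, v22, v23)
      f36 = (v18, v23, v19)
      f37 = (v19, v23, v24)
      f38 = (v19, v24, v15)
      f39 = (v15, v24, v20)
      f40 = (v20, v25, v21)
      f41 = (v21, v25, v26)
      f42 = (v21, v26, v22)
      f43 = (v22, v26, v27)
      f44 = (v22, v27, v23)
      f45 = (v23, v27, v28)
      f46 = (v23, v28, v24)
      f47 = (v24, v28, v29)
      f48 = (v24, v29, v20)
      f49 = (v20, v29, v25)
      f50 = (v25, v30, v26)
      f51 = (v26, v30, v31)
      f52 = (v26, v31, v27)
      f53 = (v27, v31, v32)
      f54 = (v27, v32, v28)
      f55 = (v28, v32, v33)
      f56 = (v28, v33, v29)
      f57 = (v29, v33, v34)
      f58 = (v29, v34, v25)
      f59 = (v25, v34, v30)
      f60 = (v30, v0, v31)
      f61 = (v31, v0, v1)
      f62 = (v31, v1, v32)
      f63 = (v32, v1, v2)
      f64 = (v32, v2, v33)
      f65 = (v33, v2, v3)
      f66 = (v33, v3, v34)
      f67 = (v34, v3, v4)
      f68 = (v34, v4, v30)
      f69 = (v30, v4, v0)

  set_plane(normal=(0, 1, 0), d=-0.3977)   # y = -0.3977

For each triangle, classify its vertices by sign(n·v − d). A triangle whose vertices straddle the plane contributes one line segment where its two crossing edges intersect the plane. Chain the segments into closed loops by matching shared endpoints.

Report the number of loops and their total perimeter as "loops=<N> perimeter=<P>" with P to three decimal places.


loops=2 perimeter=5.734

Straddling triangles (20 of 70):
  (v15,v20,v16) [+-+] → (-1.9551, -0.3977, 0)–(-1.85742, -0.3977, 0.149199)  len=0.1783
  (v16,v20,v21) [+--] → (-1.85742, -0.3977, 0.149199)–(-1.6438, -0.3977, 0.4755)  len=0.3900
  (v16,v21,v17) [+-+] → (-1.6438, -0.3977, 0.4755)–(-1.49584, -0.3977, 0.422146)  len=0.1573
  (v17,v21,v22) [+--] → (-1.49584, -0.3977, 0.422146)–(-1.1402, -0.3977, 0.2939)  len=0.3781
  (v17,v22,v18) [+-+] → (-1.1402, -0.3977, 0.2939)–(-1.1402, -0.3977, 0.212865)  len=0.0810
  (v18,v22,v23) [+--] → (-1.1402, -0.3977, 0.212865)–(-1.1402, -0.3977, -0.2939)  len=0.5068
  (v18,v23,v19) [+-+] → (-1.1402, -0.3977, -0.2939)–(-1.19707, -0.3977, -0.314407)  len=0.0605
  (v19,v23,v24) [+--] → (-1.19707, -0.3977, -0.314407)–(-1.6438, -0.3977, -0.4755)  len=0.4749
  (v19,v24,v15) [+-+] → (-1.6438, -0.3977, -0.4755)–(-1.71455, -0.3977, -0.367428)  len=0.1292
  (v15,v24,v20) [+--] → (-1.71455, -0.3977, -0.367428)–(-1.9551, -0.3977, 0)  len=0.4392
  (v30,v0,v31) [-+-] → (1.97849, -0.3977, 0)–(1.88217, -0.3977, 0.132567)  len=0.1639
  (v31,v0,v1) [-++] → (1.88217, -0.3977, 0.132567)–(1.633, -0.3977, 0.4755)  len=0.4239
  (v31,v1,v32) [-+-] → (1.633, -0.3977, 0.4755)–(1.40827, -0.3977, 0.402504)  len=0.2363
  (v32,v1,v2) [-++] → (1.40827, -0.3977, 0.402504)–(1.07397, -0.3977, 0.2939)  len=0.3515
  (v32,v2,v33) [-+-] → (1.07397, -0.3977, 0.2939)–(1.07397, -0.3977, 0.0576275)  len=0.2363
  (v33,v2,v3) [-++] → (1.07397, -0.3977, 0.0576275)–(1.07397, -0.3977, -0.2939)  len=0.3515
  (v33,v3,v34) [-+-] → (1.07397, -0.3977, -0.2939)–(1.22984, -0.3977, -0.344529)  len=0.1639
  (v34,v3,v4) [-++] → (1.22984, -0.3977, -0.344529)–(1.633, -0.3977, -0.4755)  len=0.4239
  (v34,v4,v30) [-+-] → (1.633, -0.3977, -0.4755)–(1.71398, -0.3977, -0.364038)  len=0.1378
  (v30,v4,v0) [-++] → (1.71398, -0.3977, -0.364038)–(1.97849, -0.3977, 0)  len=0.4500

Chained into 2 loop(s):
  loop 1: 10 segments, perimeter = 2.7952
  loop 2: 10 segments, perimeter = 2.9389
Total perimeter = 5.734


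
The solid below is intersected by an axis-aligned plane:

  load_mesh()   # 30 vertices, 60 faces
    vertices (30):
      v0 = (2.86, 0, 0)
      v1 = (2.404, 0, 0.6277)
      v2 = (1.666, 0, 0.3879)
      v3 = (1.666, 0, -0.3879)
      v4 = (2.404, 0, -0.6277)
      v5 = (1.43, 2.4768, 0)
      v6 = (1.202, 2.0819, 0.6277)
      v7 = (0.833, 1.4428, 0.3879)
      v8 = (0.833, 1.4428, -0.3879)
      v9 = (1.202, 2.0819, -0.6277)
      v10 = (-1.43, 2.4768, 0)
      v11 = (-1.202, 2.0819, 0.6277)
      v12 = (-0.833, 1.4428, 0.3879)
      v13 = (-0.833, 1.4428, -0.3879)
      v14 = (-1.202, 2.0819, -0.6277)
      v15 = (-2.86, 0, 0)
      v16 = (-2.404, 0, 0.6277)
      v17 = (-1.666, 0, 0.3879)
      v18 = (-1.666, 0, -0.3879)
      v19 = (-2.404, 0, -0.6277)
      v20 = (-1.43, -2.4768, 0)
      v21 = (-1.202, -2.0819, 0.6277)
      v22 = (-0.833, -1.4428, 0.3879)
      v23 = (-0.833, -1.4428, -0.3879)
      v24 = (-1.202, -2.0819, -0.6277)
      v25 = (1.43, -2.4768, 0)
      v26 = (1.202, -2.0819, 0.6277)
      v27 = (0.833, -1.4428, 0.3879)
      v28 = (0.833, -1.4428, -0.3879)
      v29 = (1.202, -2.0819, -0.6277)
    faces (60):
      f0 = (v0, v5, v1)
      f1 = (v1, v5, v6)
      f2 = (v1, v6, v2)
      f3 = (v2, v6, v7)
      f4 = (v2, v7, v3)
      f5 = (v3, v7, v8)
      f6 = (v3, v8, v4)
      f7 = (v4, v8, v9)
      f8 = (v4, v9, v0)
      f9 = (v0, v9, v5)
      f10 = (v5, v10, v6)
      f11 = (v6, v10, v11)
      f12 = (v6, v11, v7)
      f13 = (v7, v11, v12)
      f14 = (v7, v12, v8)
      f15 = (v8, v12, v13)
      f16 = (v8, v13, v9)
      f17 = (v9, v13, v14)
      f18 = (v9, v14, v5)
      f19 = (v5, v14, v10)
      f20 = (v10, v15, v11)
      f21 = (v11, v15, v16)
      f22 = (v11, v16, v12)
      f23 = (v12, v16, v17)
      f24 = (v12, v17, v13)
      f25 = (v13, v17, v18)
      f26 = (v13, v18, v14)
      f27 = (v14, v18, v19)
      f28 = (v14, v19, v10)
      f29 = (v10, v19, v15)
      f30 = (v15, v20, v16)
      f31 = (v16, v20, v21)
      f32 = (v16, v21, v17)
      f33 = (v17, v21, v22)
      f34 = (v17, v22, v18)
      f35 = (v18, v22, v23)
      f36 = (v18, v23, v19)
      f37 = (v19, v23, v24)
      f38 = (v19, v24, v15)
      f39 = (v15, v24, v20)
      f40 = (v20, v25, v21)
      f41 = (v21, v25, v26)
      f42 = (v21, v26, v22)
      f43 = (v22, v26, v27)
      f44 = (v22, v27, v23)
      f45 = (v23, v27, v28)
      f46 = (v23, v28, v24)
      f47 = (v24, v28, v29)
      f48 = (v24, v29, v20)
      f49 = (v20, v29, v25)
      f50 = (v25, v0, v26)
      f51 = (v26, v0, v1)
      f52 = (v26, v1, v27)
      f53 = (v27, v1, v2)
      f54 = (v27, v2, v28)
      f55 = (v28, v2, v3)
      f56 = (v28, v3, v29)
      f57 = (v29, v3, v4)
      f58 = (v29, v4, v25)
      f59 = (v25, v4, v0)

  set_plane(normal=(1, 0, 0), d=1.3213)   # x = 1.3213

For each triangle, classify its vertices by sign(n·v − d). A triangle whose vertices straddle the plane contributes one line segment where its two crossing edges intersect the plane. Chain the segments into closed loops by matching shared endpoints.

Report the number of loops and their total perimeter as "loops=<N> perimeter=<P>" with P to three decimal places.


Straddling triangles (24 of 60):
  (v1,v5,v6) [++-] → (1.3213, 2.28853, 0.299259)–(1.3213, 1.87527, 0.6277)  len=0.5279
  (v1,v6,v2) [+-+] → (1.3213, 1.87527, 0.6277)–(1.3213, 1.54662, 0.566045)  len=0.3344
  (v2,v6,v7) [+--] → (1.3213, 1.54662, 0.566045)–(1.3213, 0.597039, 0.3879)  len=0.9661
  (v2,v7,v3) [+-+] → (1.3213, 0.597039, 0.3879)–(1.3213, 0.597039, -0.0668697)  len=0.4548
  (v3,v7,v8) [+--] → (1.3213, 0.597039, -0.0668697)–(1.3213, 0.597039, -0.3879)  len=0.3210
  (v3,v8,v4) [+-+] → (1.3213, 0.597039, -0.3879)–(1.3213, 0.994347, -0.462435)  len=0.4042
  (v4,v8,v9) [+--] → (1.3213, 0.994347, -0.462435)–(1.3213, 1.87527, -0.6277)  len=0.8963
  (v4,v9,v0) [+-+] → (1.3213, 1.87527, -0.6277)–(1.3213, 1.9321, -0.582534)  len=0.0726
  (v0,v9,v5) [+-+] → (1.3213, 1.9321, -0.582534)–(1.3213, 2.28853, -0.299259)  len=0.4553
  (v5,v10,v6) [+--] → (1.3213, 2.4768, 0)–(1.3213, 2.28853, 0.299259)  len=0.3536
  (v9,v14,v5) [--+] → (1.3213, 2.46049, -0.0259236)–(1.3213, 2.28853, -0.299259)  len=0.3229
  (v5,v14,v10) [+--] → (1.3213, 2.46049, -0.0259236)–(1.3213, 2.4768, 0)  len=0.0306
  (v20,v25,v21) [-+-] → (1.3213, -2.4768, 0)–(1.3213, -2.46049, 0.0259236)  len=0.0306
  (v21,v25,v26) [-+-] → (1.3213, -2.46049, 0.0259236)–(1.3213, -2.28853, 0.299259)  len=0.3229
  (v20,v29,v25) [--+] → (1.3213, -2.28853, -0.299259)–(1.3213, -2.4768, 0)  len=0.3536
  (v25,v0,v26) [++-] → (1.3213, -1.9321, 0.582534)–(1.3213, -2.28853, 0.299259)  len=0.4553
  (v26,v0,v1) [-++] → (1.3213, -1.9321, 0.582534)–(1.3213, -1.87527, 0.6277)  len=0.0726
  (v26,v1,v27) [-+-] → (1.3213, -1.87527, 0.6277)–(1.3213, -0.994347, 0.462435)  len=0.8963
  (v27,v1,v2) [-++] → (1.3213, -0.994347, 0.462435)–(1.3213, -0.597039, 0.3879)  len=0.4042
  (v27,v2,v28) [-+-] → (1.3213, -0.597039, 0.3879)–(1.3213, -0.597039, 0.0668697)  len=0.3210
  (v28,v2,v3) [-++] → (1.3213, -0.597039, 0.0668697)–(1.3213, -0.597039, -0.3879)  len=0.4548
  (v28,v3,v29) [-+-] → (1.3213, -0.597039, -0.3879)–(1.3213, -1.54662, -0.566045)  len=0.9661
  (v29,v3,v4) [-++] → (1.3213, -1.54662, -0.566045)–(1.3213, -1.87527, -0.6277)  len=0.3344
  (v29,v4,v25) [-++] → (1.3213, -1.87527, -0.6277)–(1.3213, -2.28853, -0.299259)  len=0.5279

Chained into 2 loop(s):
  loop 1: 12 segments, perimeter = 5.1397
  loop 2: 12 segments, perimeter = 5.1397
Total perimeter = 10.279

loops=2 perimeter=10.279


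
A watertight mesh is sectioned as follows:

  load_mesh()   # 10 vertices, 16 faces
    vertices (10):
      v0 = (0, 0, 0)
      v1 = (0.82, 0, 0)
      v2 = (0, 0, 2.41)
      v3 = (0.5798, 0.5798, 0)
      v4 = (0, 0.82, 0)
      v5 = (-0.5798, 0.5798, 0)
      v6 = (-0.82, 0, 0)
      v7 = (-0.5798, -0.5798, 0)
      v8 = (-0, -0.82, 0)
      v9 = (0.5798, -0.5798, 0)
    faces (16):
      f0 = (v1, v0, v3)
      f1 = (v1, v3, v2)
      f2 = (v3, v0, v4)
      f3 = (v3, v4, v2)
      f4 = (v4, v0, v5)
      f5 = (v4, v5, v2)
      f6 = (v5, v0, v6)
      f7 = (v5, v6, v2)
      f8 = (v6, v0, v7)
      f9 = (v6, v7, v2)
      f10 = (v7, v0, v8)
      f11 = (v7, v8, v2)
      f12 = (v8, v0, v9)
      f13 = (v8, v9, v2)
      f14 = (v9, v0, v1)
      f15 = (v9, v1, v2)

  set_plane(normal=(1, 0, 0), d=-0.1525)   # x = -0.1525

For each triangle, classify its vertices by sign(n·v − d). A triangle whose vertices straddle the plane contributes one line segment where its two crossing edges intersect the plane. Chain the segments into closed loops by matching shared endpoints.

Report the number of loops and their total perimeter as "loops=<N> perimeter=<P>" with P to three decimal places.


loops=1 perimeter=5.746

Straddling triangles (8 of 16):
  (v4,v0,v5) [++-] → (-0.1525, 0.1525, 0)–(-0.1525, 0.756822, 0)  len=0.6043
  (v4,v5,v2) [+-+] → (-0.1525, 0.756822, 0)–(-0.1525, 0.1525, 1.77612)  len=1.8761
  (v5,v0,v6) [-+-] → (-0.1525, 0.1525, 0)–(-0.1525, 0, 0)  len=0.1525
  (v5,v6,v2) [--+] → (-0.1525, 0, 1.9618)–(-0.1525, 0.1525, 1.77612)  len=0.2403
  (v6,v0,v7) [-+-] → (-0.1525, 0, 0)–(-0.1525, -0.1525, 0)  len=0.1525
  (v6,v7,v2) [--+] → (-0.1525, -0.1525, 1.77612)–(-0.1525, 0, 1.9618)  len=0.2403
  (v7,v0,v8) [-++] → (-0.1525, -0.1525, 0)–(-0.1525, -0.756822, 0)  len=0.6043
  (v7,v8,v2) [-++] → (-0.1525, -0.756822, 0)–(-0.1525, -0.1525, 1.77612)  len=1.8761

Chained into 1 loop(s):
  loop 1: 8 segments, perimeter = 5.7464
Total perimeter = 5.746


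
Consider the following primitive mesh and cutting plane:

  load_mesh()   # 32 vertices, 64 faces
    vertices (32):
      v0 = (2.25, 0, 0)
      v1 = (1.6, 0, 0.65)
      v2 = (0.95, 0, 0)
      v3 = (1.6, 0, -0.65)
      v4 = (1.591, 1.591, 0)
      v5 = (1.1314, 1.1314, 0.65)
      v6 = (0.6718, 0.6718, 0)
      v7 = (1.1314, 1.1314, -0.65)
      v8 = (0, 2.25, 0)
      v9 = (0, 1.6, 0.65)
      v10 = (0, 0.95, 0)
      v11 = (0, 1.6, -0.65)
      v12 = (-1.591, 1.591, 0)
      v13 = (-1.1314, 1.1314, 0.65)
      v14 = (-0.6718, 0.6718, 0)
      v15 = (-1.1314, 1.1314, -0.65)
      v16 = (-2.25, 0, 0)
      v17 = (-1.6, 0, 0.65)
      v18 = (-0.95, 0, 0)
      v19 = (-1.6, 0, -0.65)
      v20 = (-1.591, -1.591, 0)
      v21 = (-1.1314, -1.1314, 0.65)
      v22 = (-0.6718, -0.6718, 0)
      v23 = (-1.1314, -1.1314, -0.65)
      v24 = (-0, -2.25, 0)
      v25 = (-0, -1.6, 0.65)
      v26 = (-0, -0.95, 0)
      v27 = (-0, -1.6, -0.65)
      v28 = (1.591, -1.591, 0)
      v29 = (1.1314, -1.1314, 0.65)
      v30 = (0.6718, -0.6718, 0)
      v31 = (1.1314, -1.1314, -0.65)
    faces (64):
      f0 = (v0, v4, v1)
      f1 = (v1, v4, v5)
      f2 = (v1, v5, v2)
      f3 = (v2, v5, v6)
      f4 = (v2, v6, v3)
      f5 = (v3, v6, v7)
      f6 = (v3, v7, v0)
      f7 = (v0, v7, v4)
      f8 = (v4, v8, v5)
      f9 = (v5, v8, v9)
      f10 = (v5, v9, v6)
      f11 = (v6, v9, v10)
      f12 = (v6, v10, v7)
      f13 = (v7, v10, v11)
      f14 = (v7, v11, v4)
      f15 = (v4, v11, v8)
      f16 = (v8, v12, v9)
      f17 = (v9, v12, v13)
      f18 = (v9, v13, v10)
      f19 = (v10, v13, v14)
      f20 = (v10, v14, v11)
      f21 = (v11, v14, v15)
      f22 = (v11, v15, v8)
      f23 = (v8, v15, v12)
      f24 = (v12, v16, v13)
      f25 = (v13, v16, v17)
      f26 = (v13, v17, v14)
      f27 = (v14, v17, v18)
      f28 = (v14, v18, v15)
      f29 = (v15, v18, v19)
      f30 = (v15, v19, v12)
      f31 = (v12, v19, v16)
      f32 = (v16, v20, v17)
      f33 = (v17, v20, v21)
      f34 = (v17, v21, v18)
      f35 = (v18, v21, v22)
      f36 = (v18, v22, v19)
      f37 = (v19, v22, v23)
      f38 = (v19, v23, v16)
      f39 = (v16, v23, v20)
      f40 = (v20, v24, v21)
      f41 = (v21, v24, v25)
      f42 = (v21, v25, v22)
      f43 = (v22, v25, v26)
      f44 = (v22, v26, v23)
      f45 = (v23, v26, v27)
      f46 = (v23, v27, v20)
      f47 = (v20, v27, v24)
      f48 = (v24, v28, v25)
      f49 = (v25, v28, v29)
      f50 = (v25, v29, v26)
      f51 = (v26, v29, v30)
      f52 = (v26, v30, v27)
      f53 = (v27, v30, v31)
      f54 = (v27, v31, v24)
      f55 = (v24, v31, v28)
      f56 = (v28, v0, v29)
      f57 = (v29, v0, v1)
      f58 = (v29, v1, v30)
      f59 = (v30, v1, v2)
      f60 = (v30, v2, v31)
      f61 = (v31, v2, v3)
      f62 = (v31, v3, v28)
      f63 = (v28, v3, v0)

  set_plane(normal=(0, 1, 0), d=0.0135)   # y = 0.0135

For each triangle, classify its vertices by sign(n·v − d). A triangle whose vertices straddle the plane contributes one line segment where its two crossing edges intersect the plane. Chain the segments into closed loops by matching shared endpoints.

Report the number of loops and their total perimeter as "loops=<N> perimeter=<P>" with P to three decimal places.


loops=2 perimeter=7.354

Straddling triangles (16 of 64):
  (v0,v4,v1) [-+-] → (2.24441, 0.0135, 0)–(1.59992, 0.0135, 0.644485)  len=0.9114
  (v1,v4,v5) [-++] → (1.59992, 0.0135, 0.644485)–(1.59441, 0.0135, 0.65)  len=0.0078
  (v1,v5,v2) [-+-] → (1.59441, 0.0135, 0.65)–(0.952164, 0.0135, 0.00775588)  len=0.9083
  (v2,v5,v6) [-++] → (0.952164, 0.0135, 0.00775588)–(0.944409, 0.0135, 0)  len=0.0110
  (v2,v6,v3) [-+-] → (0.944409, 0.0135, 0)–(1.58135, 0.0135, -0.636938)  len=0.9008
  (v3,v6,v7) [-++] → (1.58135, 0.0135, -0.636938)–(1.59441, 0.0135, -0.65)  len=0.0185
  (v3,v7,v0) [-+-] → (1.59441, 0.0135, -0.65)–(2.23665, 0.0135, -0.00775588)  len=0.9083
  (v0,v7,v4) [-++] → (2.23665, 0.0135, -0.00775588)–(2.24441, 0.0135, 0)  len=0.0110
  (v12,v16,v13) [+-+] → (-2.24441, 0.0135, 0)–(-2.23665, 0.0135, 0.00775588)  len=0.0110
  (v13,v16,v17) [+--] → (-2.23665, 0.0135, 0.00775588)–(-1.59441, 0.0135, 0.65)  len=0.9083
  (v13,v17,v14) [+-+] → (-1.59441, 0.0135, 0.65)–(-1.58135, 0.0135, 0.636938)  len=0.0185
  (v14,v17,v18) [+--] → (-1.58135, 0.0135, 0.636938)–(-0.944409, 0.0135, 0)  len=0.9008
  (v14,v18,v15) [+-+] → (-0.944409, 0.0135, 0)–(-0.952164, 0.0135, -0.00775588)  len=0.0110
  (v15,v18,v19) [+--] → (-0.952164, 0.0135, -0.00775588)–(-1.59441, 0.0135, -0.65)  len=0.9083
  (v15,v19,v12) [+-+] → (-1.59441, 0.0135, -0.65)–(-1.59992, 0.0135, -0.644485)  len=0.0078
  (v12,v19,v16) [+--] → (-1.59992, 0.0135, -0.644485)–(-2.24441, 0.0135, 0)  len=0.9114

Chained into 2 loop(s):
  loop 1: 8 segments, perimeter = 3.6770
  loop 2: 8 segments, perimeter = 3.6770
Total perimeter = 7.354
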